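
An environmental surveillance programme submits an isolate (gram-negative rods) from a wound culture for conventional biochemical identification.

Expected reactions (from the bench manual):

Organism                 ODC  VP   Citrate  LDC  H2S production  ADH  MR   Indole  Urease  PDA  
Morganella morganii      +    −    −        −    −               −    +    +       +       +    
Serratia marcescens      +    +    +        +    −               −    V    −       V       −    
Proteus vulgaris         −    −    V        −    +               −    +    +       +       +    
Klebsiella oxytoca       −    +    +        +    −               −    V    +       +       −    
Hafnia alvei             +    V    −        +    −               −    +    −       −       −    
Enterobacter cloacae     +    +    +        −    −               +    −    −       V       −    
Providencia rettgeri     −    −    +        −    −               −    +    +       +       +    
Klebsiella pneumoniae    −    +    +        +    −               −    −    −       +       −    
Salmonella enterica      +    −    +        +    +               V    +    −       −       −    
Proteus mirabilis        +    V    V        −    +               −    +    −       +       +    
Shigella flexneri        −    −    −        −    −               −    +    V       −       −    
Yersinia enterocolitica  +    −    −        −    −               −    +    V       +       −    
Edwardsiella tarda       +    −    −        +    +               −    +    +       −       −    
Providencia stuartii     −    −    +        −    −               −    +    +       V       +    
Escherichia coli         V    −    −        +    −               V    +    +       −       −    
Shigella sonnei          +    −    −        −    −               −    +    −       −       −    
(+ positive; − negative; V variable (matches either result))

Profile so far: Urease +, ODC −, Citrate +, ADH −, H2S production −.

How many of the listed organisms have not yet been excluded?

4

Urease +: excludes 6 organisms — 10 left.
ODC −: excludes 5 organisms — 5 left.
Citrate +: all 5 remaining candidates are consistent.
H2S production −: excludes Proteus vulgaris — 4 left.
ADH −: all 4 remaining candidates are consistent.
Still consistent: Klebsiella oxytoca, Klebsiella pneumoniae, Providencia rettgeri, Providencia stuartii.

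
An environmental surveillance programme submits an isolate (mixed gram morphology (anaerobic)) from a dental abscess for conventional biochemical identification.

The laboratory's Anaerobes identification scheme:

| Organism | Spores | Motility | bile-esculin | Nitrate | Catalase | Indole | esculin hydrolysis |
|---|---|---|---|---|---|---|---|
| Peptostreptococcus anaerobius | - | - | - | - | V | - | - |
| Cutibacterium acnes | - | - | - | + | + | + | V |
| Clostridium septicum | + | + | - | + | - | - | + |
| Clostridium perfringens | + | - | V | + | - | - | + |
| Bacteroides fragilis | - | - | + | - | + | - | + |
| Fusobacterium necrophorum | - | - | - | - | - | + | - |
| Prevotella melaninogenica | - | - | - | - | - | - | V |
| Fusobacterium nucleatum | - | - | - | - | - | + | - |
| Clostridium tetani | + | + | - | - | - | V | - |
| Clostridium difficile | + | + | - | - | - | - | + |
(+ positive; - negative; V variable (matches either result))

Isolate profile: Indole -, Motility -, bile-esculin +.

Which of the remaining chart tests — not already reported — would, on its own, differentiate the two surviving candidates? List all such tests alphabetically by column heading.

bile-esculin +: excludes 8 organisms — 2 left.
Indole -: all 2 remaining candidates are consistent.
Motility -: all 2 remaining candidates are consistent.
Two candidates remain: Bacteroides fragilis and Clostridium perfringens.
  Spores: Bacteroides fragilis -, Clostridium perfringens + — discriminates.
  Nitrate: Bacteroides fragilis -, Clostridium perfringens + — discriminates.
  Catalase: Bacteroides fragilis +, Clostridium perfringens - — discriminates.
  esculin hydrolysis: + vs + — same for both, does not separate.

Catalase, Nitrate, Spores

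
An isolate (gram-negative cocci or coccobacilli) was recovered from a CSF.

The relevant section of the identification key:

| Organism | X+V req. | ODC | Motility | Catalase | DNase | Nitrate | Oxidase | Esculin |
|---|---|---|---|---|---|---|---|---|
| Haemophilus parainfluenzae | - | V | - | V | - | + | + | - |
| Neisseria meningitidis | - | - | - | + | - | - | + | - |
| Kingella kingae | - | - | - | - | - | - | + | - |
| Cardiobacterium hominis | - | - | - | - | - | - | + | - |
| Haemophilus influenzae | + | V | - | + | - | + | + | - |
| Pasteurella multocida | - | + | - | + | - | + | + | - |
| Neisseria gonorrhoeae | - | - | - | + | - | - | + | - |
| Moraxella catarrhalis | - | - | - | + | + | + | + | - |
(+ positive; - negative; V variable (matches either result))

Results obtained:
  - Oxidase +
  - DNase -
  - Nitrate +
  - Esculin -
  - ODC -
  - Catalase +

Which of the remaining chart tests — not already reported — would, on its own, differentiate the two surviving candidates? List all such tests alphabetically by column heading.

X+V req.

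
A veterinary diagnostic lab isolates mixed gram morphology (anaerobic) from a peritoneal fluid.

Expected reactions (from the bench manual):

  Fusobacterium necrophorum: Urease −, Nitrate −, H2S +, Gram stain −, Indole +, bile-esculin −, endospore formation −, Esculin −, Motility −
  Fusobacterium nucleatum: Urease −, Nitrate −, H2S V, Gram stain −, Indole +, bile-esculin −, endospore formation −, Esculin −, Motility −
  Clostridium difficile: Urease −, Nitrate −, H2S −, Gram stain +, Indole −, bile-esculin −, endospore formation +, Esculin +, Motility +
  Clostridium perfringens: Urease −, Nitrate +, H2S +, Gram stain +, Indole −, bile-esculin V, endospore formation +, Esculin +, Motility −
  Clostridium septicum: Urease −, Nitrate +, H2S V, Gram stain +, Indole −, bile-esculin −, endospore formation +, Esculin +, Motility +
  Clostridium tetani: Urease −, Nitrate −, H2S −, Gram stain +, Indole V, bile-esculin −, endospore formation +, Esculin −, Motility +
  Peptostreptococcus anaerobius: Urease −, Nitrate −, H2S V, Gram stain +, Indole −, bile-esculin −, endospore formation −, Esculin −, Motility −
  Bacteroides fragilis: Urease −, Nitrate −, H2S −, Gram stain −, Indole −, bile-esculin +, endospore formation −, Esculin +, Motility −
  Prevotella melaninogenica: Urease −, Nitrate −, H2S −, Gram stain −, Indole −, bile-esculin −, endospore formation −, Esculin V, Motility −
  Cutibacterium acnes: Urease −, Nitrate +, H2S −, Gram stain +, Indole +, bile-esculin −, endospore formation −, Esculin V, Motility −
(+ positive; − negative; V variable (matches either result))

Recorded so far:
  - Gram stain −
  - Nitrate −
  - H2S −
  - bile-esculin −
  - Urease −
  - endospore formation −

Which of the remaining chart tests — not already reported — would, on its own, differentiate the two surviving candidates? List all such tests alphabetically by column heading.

Indole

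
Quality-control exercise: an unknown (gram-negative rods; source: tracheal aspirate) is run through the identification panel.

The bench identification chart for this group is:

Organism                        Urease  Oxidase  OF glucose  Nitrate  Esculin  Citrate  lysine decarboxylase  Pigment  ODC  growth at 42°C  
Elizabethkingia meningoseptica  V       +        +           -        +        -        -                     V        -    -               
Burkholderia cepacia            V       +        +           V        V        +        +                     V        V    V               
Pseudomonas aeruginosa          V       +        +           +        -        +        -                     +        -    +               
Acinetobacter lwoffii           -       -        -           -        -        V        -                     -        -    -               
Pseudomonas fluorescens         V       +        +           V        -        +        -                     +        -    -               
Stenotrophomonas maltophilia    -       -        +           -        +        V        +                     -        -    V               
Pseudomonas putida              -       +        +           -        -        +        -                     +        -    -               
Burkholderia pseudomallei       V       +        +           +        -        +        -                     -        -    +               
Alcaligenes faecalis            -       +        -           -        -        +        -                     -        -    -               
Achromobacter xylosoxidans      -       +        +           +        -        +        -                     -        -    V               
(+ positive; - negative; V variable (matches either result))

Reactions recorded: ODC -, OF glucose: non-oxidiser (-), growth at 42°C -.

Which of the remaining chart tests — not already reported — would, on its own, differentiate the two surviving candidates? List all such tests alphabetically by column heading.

Oxidase

growth at 42°C -: excludes Pseudomonas aeruginosa, Burkholderia pseudomallei — 8 left.
ODC -: all 8 remaining candidates are consistent.
OF glucose -: excludes 6 organisms — 2 left.
Two candidates remain: Acinetobacter lwoffii and Alcaligenes faecalis.
  Urease: - vs - — same for both, does not separate.
  Oxidase: Acinetobacter lwoffii -, Alcaligenes faecalis + — discriminates.
  Nitrate: - vs - — same for both, does not separate.
  Esculin: - vs - — same for both, does not separate.
  Citrate: V vs + — variable for at least one, does not separate.
  lysine decarboxylase: - vs - — same for both, does not separate.
  Pigment: - vs - — same for both, does not separate.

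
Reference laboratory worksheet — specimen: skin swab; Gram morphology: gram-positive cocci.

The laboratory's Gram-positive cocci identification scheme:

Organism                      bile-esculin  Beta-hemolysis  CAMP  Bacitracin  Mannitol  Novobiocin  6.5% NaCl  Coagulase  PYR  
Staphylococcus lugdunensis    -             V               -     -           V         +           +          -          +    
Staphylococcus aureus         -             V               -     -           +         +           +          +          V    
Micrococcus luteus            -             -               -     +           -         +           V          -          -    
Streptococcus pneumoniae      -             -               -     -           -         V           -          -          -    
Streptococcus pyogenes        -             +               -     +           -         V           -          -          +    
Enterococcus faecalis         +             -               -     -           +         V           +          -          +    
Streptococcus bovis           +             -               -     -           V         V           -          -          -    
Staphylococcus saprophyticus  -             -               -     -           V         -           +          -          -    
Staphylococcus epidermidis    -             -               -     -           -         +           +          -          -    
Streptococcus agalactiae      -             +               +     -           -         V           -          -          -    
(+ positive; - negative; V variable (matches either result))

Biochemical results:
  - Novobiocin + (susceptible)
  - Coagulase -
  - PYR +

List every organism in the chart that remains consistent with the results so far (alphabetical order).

Enterococcus faecalis, Staphylococcus lugdunensis, Streptococcus pyogenes

Novobiocin +: excludes Staphylococcus saprophyticus — 9 left.
Coagulase -: excludes Staphylococcus aureus — 8 left.
PYR +: excludes 5 organisms — 3 left.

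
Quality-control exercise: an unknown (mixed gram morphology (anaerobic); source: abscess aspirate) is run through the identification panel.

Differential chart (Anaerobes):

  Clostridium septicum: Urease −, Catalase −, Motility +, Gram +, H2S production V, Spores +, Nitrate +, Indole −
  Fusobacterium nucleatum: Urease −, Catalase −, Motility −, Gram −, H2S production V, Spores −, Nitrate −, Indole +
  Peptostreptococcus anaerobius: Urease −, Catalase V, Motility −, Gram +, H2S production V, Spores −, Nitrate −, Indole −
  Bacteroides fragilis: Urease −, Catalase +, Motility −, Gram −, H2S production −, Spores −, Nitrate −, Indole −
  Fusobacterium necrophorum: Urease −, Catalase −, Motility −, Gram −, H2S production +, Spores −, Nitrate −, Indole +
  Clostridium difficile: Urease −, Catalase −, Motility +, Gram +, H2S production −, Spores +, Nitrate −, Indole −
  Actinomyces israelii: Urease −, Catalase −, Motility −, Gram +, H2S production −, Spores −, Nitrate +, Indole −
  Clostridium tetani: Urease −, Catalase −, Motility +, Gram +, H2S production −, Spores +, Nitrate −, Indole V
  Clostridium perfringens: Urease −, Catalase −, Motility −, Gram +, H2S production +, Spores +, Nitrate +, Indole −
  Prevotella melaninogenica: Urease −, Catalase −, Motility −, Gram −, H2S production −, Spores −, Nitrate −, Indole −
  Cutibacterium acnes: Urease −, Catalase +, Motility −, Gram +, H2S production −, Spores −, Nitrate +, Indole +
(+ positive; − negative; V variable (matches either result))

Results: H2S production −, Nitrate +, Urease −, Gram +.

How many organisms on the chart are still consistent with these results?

3

Urease −: all 11 remaining candidates are consistent.
Gram +: excludes Fusobacterium nucleatum, Bacteroides fragilis, Fusobacterium necrophorum, Prevotella melaninogenica — 7 left.
H2S production −: excludes Clostridium perfringens — 6 left.
Nitrate +: excludes Peptostreptococcus anaerobius, Clostridium difficile, Clostridium tetani — 3 left.
Still consistent: Actinomyces israelii, Clostridium septicum, Cutibacterium acnes.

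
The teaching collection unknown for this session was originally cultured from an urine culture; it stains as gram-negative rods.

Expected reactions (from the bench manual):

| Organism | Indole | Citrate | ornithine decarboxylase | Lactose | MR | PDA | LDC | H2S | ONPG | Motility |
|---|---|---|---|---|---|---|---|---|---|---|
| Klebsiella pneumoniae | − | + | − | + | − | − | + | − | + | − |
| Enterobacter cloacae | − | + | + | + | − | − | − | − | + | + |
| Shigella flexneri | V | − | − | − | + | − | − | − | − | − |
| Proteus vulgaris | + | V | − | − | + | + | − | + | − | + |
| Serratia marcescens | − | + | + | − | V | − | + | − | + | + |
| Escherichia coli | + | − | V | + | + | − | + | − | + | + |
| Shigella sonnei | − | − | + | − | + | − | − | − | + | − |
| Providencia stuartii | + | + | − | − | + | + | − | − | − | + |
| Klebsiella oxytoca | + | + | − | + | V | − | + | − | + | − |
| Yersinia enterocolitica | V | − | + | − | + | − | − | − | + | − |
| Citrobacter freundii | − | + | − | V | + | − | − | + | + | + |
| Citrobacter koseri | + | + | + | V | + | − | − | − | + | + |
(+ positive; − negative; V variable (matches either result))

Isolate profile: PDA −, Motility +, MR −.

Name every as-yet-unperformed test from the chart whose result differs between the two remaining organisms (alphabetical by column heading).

MR −: excludes 8 organisms — 4 left.
PDA −: all 4 remaining candidates are consistent.
Motility +: excludes Klebsiella pneumoniae, Klebsiella oxytoca — 2 left.
Two candidates remain: Enterobacter cloacae and Serratia marcescens.
  Indole: − vs − — same for both, does not separate.
  Citrate: + vs + — same for both, does not separate.
  ornithine decarboxylase: + vs + — same for both, does not separate.
  Lactose: Enterobacter cloacae +, Serratia marcescens − — discriminates.
  LDC: Enterobacter cloacae −, Serratia marcescens + — discriminates.
  H2S: − vs − — same for both, does not separate.
  ONPG: + vs + — same for both, does not separate.

Lactose, LDC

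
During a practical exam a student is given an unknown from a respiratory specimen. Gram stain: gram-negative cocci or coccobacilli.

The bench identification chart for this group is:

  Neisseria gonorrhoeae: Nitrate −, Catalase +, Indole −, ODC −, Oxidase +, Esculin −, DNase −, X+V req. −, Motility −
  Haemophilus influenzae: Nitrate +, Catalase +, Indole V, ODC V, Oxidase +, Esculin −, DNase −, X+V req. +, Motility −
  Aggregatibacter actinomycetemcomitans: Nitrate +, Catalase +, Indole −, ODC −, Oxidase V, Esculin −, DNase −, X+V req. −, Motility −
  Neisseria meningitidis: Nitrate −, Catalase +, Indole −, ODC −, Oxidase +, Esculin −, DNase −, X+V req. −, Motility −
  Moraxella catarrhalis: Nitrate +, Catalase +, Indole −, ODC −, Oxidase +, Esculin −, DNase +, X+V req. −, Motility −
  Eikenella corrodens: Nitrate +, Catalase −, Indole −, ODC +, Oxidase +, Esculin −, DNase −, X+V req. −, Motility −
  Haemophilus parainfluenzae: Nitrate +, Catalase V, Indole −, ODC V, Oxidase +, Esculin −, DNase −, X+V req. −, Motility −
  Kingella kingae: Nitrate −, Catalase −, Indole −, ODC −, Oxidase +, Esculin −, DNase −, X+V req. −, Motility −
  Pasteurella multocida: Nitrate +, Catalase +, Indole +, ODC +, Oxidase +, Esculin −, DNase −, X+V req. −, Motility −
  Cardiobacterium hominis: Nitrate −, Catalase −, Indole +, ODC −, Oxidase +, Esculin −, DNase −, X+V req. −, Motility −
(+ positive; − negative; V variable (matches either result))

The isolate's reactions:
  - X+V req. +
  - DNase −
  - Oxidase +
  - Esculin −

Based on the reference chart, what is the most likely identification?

X+V req. +: excludes 9 organisms — 1 left.
Esculin −: the one remaining candidate is consistent.
DNase −: the one remaining candidate is consistent.
Oxidase +: the one remaining candidate is consistent.

Haemophilus influenzae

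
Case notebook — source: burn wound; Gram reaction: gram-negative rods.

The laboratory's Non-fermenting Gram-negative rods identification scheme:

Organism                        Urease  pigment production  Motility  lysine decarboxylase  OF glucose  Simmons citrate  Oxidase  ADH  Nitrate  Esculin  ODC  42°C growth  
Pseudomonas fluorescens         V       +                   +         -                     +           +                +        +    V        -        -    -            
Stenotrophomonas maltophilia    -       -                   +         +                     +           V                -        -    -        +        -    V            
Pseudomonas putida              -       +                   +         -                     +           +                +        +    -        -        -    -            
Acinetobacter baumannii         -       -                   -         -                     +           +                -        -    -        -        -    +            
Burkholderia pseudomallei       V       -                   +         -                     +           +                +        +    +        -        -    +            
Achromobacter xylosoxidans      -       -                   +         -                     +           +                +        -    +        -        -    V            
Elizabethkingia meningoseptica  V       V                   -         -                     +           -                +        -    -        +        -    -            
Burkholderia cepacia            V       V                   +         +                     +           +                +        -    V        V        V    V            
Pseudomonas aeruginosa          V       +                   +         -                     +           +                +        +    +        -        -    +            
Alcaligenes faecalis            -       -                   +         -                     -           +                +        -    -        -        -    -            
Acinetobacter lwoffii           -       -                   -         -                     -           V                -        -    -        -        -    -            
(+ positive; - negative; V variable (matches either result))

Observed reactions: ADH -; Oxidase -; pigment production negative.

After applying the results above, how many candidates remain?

3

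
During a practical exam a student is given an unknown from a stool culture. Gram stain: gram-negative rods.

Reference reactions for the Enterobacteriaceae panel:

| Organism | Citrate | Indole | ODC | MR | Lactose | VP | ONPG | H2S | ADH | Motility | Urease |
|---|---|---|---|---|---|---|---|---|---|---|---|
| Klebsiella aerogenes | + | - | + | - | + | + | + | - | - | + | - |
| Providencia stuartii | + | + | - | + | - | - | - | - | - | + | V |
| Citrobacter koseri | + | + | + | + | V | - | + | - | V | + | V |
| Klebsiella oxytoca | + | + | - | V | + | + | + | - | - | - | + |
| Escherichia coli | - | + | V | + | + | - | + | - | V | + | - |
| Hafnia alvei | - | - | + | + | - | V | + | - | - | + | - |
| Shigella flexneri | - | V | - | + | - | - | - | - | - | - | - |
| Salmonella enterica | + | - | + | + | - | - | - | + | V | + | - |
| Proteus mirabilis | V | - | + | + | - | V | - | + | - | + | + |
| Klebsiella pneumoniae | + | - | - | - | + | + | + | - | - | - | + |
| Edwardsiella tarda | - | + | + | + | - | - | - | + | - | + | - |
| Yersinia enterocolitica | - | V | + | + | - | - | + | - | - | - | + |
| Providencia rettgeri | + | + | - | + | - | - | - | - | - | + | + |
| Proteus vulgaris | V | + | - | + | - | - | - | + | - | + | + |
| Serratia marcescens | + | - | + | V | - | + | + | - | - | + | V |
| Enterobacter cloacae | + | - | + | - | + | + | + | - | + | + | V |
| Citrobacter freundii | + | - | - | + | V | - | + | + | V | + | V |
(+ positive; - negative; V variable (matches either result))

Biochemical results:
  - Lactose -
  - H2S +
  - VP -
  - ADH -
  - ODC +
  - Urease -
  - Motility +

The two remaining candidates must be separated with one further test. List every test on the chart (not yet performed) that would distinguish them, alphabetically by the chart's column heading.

Citrate, Indole

ADH -: excludes Enterobacter cloacae — 16 left.
ODC +: excludes 7 organisms — 9 left.
VP -: excludes Klebsiella aerogenes, Serratia marcescens — 7 left.
Motility +: excludes Yersinia enterocolitica — 6 left.
Lactose -: excludes Escherichia coli — 5 left.
Urease -: excludes Proteus mirabilis — 4 left.
H2S +: excludes Citrobacter koseri, Hafnia alvei — 2 left.
Two candidates remain: Edwardsiella tarda and Salmonella enterica.
  Citrate: Edwardsiella tarda -, Salmonella enterica + — discriminates.
  Indole: Edwardsiella tarda +, Salmonella enterica - — discriminates.
  MR: + vs + — same for both, does not separate.
  ONPG: - vs - — same for both, does not separate.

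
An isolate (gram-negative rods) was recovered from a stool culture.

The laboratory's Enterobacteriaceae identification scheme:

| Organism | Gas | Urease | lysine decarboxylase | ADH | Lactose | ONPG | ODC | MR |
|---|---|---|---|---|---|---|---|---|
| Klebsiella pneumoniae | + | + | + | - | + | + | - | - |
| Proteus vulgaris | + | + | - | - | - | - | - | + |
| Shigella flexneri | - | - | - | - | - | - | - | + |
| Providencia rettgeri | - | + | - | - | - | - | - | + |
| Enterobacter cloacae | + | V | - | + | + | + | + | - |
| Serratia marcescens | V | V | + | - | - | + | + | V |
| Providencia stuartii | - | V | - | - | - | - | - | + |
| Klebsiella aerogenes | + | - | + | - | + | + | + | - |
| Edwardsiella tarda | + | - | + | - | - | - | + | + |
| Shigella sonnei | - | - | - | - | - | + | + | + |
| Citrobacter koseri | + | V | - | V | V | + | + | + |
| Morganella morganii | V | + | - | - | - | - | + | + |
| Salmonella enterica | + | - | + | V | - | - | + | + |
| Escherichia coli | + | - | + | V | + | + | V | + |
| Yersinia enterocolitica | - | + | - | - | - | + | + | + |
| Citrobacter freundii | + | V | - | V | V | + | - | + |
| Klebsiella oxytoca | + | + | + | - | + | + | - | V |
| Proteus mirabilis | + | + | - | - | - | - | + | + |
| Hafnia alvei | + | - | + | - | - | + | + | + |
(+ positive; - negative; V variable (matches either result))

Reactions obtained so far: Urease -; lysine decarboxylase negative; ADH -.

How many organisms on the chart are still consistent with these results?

5

lysine decarboxylase -: excludes 8 organisms — 11 left.
ADH -: excludes Enterobacter cloacae — 10 left.
Urease -: excludes 5 organisms — 5 left.
Still consistent: Citrobacter freundii, Citrobacter koseri, Providencia stuartii, Shigella flexneri, Shigella sonnei.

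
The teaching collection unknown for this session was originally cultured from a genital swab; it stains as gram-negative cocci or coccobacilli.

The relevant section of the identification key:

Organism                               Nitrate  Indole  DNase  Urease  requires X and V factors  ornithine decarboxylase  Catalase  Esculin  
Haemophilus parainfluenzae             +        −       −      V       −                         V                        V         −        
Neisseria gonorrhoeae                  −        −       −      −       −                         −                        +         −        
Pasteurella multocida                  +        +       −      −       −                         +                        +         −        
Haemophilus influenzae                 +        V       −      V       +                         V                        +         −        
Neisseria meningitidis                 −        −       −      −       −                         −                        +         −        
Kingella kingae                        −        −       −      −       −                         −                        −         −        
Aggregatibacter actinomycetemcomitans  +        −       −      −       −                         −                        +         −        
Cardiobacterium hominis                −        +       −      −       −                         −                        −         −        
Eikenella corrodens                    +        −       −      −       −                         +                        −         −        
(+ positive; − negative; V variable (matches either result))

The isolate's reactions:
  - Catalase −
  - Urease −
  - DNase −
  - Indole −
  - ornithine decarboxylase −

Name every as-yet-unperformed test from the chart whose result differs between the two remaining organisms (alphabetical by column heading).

Urease −: all 9 remaining candidates are consistent.
DNase −: all 9 remaining candidates are consistent.
Indole −: excludes Pasteurella multocida, Cardiobacterium hominis — 7 left.
Catalase −: excludes Neisseria gonorrhoeae, Haemophilus influenzae, Neisseria meningitidis, Aggregatibacter actinomycetemcomitans — 3 left.
ornithine decarboxylase −: excludes Eikenella corrodens — 2 left.
Two candidates remain: Haemophilus parainfluenzae and Kingella kingae.
  Nitrate: Haemophilus parainfluenzae +, Kingella kingae − — discriminates.
  requires X and V factors: − vs − — same for both, does not separate.
  Esculin: − vs − — same for both, does not separate.

Nitrate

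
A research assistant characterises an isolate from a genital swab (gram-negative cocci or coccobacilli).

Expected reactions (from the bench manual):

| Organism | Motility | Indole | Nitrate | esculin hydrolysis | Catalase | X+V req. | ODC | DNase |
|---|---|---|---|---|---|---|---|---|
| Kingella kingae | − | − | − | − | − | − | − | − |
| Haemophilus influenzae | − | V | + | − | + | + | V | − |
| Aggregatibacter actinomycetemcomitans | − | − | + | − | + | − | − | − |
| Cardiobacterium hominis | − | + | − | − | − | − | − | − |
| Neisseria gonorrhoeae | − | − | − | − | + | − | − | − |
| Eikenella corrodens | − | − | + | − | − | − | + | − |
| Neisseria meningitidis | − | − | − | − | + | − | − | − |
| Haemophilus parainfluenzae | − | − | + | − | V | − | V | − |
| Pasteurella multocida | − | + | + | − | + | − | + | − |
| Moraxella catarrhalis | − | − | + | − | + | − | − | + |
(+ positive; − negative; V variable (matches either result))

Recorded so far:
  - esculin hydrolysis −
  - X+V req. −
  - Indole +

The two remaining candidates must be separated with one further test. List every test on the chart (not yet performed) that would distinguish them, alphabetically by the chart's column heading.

Indole +: excludes 7 organisms — 3 left.
X+V req. −: excludes Haemophilus influenzae — 2 left.
esculin hydrolysis −: all 2 remaining candidates are consistent.
Two candidates remain: Cardiobacterium hominis and Pasteurella multocida.
  Motility: − vs − — same for both, does not separate.
  Nitrate: Cardiobacterium hominis −, Pasteurella multocida + — discriminates.
  Catalase: Cardiobacterium hominis −, Pasteurella multocida + — discriminates.
  ODC: Cardiobacterium hominis −, Pasteurella multocida + — discriminates.
  DNase: − vs − — same for both, does not separate.

Catalase, Nitrate, ODC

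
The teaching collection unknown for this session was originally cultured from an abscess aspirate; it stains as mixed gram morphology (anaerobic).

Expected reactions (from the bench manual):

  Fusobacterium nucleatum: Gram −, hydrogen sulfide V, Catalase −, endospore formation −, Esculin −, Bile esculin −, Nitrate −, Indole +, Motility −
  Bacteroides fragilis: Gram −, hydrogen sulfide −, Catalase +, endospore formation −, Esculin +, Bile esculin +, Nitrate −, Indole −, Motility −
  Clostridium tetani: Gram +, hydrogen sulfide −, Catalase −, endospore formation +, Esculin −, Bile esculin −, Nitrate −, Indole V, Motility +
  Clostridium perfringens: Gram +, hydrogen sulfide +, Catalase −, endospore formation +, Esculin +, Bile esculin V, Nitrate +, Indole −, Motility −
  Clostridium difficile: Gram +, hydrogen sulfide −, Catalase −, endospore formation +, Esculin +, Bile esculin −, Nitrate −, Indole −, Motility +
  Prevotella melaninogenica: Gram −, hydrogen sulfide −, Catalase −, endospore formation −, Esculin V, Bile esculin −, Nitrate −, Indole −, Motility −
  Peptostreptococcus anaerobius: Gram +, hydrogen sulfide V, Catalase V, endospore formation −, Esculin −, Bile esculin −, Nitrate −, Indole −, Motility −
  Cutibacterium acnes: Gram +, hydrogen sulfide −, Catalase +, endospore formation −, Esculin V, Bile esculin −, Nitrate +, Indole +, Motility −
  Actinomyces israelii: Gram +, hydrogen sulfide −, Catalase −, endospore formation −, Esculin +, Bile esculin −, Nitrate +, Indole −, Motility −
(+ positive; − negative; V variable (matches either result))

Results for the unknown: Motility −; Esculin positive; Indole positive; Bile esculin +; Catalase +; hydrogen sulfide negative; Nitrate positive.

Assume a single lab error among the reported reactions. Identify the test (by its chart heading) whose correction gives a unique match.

Bile esculin

As reported, no row in the chart matches all 7 reactions.
Reversing Bile esculin (to −) → unique match: Cutibacterium acnes.
Reversing Nitrate → still no organism matches.
Reversing Indole → still no organism matches.
Reversing Motility → still no organism matches.
Reversing Esculin → still no organism matches.
Reversing Catalase → still no organism matches.
Reversing hydrogen sulfide → still no organism matches.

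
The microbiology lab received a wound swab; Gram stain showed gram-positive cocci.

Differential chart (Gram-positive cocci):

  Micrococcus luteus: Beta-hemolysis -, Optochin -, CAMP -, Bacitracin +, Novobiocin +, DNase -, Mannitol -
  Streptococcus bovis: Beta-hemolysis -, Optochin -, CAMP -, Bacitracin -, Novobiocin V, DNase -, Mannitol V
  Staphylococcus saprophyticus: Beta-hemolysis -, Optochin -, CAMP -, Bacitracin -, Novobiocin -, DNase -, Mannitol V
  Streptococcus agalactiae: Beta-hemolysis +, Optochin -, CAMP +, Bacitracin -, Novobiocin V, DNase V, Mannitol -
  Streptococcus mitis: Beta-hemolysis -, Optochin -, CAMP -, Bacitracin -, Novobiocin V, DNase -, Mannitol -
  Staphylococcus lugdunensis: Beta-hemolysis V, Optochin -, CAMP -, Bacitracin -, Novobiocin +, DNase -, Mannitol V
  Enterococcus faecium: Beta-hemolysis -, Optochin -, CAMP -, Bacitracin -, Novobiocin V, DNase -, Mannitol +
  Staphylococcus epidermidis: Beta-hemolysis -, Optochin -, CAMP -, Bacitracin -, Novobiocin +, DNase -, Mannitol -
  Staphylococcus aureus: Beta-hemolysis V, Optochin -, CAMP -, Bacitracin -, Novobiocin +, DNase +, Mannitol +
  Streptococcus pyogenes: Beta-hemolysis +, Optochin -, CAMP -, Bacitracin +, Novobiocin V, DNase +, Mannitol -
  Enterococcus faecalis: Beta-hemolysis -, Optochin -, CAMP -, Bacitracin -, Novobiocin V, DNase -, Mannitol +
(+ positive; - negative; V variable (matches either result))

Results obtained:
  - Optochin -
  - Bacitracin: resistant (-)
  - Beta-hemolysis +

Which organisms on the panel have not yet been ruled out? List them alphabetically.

Staphylococcus aureus, Staphylococcus lugdunensis, Streptococcus agalactiae

Optochin -: all 11 remaining candidates are consistent.
Bacitracin -: excludes Micrococcus luteus, Streptococcus pyogenes — 9 left.
Beta-hemolysis +: excludes 6 organisms — 3 left.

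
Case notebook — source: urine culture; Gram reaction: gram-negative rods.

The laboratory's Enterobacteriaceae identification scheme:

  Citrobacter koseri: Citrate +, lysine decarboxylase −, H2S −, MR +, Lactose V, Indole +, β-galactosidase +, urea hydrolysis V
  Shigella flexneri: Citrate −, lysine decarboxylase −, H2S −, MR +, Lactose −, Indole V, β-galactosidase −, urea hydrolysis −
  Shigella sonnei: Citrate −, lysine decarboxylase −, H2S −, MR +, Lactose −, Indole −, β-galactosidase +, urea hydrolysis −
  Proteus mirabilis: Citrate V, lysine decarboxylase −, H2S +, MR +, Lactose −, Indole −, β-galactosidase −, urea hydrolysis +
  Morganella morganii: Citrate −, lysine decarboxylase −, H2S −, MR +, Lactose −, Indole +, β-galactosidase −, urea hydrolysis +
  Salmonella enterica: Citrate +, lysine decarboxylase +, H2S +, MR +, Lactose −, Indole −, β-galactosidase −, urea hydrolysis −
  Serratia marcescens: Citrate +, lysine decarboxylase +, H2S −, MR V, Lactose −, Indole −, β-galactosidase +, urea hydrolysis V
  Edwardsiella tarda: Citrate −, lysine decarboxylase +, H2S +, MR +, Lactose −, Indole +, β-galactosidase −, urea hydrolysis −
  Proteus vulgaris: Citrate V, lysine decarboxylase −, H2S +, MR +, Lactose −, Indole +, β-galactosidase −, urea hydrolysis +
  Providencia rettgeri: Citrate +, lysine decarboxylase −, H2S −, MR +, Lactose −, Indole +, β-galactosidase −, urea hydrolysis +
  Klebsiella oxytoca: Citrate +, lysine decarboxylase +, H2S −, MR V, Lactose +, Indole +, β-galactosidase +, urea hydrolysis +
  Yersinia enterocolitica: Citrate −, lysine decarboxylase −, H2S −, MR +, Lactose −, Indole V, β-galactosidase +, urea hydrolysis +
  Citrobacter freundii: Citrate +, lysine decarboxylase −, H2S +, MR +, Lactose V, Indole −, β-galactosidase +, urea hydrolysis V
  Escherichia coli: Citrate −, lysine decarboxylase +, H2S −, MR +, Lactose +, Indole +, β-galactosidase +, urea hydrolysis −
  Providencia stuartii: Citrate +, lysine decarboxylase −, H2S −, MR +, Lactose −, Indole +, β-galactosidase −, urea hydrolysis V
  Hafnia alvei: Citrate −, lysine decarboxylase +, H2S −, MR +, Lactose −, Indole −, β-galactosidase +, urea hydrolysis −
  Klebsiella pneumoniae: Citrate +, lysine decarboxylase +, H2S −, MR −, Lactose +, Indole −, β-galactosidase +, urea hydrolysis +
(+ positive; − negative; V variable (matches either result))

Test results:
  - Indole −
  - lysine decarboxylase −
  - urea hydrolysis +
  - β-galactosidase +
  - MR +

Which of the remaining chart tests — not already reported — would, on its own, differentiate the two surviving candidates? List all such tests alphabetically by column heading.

Citrate, H2S

MR +: excludes Klebsiella pneumoniae — 16 left.
β-galactosidase +: excludes 8 organisms — 8 left.
Indole −: excludes Citrobacter koseri, Klebsiella oxytoca, Escherichia coli — 5 left.
urea hydrolysis +: excludes Shigella sonnei, Hafnia alvei — 3 left.
lysine decarboxylase −: excludes Serratia marcescens — 2 left.
Two candidates remain: Citrobacter freundii and Yersinia enterocolitica.
  Citrate: Citrobacter freundii +, Yersinia enterocolitica − — discriminates.
  H2S: Citrobacter freundii +, Yersinia enterocolitica − — discriminates.
  Lactose: V vs − — variable for at least one, does not separate.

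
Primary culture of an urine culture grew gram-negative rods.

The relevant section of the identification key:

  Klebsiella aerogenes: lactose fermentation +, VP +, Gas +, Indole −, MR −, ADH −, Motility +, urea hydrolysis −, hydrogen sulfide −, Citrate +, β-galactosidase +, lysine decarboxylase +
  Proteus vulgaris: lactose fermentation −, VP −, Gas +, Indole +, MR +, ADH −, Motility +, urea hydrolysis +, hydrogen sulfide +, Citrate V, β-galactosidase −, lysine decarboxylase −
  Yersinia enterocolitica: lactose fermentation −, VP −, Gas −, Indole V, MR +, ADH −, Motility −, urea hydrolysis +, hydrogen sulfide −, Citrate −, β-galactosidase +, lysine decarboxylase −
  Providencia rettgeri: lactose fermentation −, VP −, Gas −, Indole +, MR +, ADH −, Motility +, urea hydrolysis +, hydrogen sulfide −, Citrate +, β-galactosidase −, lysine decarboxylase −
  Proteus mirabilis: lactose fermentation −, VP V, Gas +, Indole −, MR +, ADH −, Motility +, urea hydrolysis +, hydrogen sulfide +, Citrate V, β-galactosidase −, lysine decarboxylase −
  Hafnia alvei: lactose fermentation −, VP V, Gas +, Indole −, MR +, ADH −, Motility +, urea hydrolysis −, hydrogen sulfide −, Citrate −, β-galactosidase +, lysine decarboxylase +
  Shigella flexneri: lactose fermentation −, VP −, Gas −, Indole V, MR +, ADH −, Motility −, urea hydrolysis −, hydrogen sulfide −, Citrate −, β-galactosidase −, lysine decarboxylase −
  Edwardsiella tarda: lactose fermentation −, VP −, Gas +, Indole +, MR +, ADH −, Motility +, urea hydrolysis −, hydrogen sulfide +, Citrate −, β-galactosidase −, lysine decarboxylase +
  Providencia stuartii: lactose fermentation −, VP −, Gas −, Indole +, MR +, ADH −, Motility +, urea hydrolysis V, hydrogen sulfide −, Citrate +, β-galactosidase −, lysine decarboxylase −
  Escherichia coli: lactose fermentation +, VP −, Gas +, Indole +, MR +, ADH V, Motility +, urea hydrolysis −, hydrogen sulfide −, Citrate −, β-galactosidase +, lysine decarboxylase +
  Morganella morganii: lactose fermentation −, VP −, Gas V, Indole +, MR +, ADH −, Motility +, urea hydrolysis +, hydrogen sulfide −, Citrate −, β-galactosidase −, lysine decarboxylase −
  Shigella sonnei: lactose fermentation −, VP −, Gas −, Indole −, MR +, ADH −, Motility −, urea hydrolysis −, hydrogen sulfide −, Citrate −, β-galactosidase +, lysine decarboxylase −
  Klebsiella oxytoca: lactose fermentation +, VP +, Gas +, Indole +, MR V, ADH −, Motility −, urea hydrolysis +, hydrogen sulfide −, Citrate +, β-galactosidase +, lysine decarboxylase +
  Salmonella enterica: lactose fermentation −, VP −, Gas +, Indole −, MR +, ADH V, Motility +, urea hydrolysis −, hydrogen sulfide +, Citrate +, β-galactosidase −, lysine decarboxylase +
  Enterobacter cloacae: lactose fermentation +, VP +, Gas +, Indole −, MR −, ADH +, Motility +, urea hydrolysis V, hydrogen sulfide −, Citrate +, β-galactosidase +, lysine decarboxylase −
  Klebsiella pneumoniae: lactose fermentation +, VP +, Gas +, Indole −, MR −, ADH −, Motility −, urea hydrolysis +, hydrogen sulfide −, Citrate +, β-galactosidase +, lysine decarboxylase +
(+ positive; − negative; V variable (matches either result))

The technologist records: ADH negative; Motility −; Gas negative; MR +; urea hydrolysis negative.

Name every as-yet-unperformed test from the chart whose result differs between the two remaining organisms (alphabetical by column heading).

β-galactosidase

MR +: excludes Klebsiella aerogenes, Enterobacter cloacae, Klebsiella pneumoniae — 13 left.
ADH −: all 13 remaining candidates are consistent.
Gas −: excludes 7 organisms — 6 left.
Motility −: excludes Providencia rettgeri, Providencia stuartii, Morganella morganii — 3 left.
urea hydrolysis −: excludes Yersinia enterocolitica — 2 left.
Two candidates remain: Shigella flexneri and Shigella sonnei.
  lactose fermentation: − vs − — same for both, does not separate.
  VP: − vs − — same for both, does not separate.
  Indole: V vs − — variable for at least one, does not separate.
  hydrogen sulfide: − vs − — same for both, does not separate.
  Citrate: − vs − — same for both, does not separate.
  β-galactosidase: Shigella flexneri −, Shigella sonnei + — discriminates.
  lysine decarboxylase: − vs − — same for both, does not separate.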